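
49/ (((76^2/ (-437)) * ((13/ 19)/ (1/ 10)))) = -1127/ 2080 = -0.54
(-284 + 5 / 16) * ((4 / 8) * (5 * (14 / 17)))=-9345 / 16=-584.06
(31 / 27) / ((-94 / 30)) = -0.37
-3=-3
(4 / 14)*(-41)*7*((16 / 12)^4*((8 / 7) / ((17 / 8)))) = -1343488 / 9639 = -139.38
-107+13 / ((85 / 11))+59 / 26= -227737 / 2210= -103.05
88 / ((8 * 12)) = 11 / 12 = 0.92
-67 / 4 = -16.75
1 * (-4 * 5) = -20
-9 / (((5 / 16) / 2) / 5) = -288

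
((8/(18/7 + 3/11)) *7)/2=2156/219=9.84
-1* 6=-6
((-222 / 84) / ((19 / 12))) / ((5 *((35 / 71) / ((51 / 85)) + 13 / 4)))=-189144 / 2306885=-0.08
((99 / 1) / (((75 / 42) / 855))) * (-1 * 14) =-3318084 / 5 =-663616.80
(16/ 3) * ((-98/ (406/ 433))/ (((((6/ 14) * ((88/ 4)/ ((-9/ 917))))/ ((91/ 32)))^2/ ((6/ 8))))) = -225897399/ 61663179776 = -0.00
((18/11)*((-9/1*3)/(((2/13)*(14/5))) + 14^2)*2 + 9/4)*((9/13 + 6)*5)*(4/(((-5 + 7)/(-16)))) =-470081880/1001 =-469612.27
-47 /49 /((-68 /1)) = 47 /3332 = 0.01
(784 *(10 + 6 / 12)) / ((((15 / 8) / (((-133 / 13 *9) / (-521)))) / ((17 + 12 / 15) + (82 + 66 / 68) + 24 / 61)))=13782980145312 / 175590025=78495.23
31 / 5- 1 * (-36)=211 / 5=42.20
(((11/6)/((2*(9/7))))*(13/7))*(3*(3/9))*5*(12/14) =715/126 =5.67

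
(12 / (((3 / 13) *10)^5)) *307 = 113986951 / 2025000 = 56.29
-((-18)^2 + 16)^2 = -115600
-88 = -88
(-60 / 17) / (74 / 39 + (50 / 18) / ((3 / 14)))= -5265 / 22168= -0.24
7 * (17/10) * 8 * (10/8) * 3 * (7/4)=2499/4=624.75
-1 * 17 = -17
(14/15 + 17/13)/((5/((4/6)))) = 874/2925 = 0.30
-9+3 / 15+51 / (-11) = -739 / 55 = -13.44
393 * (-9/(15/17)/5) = -20043/25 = -801.72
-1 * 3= -3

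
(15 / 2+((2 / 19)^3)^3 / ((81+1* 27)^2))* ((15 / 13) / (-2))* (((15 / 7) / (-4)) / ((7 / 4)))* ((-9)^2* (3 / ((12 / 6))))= 37806321163001025 / 234916643983112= 160.94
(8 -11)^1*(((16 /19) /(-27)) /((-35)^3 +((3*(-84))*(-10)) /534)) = -1424 /652442805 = -0.00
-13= -13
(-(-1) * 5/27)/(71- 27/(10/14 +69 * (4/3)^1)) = 649/247806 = 0.00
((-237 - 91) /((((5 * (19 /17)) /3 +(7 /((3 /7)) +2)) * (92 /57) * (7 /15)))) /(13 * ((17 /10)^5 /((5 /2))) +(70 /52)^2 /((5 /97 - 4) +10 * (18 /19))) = -51278031587250000 /176366937168488227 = -0.29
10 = 10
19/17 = 1.12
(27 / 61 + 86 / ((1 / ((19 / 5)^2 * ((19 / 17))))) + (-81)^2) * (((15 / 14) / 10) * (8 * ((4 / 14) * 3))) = 1059879672 / 181475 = 5840.36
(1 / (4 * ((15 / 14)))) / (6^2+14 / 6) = 7 / 1150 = 0.01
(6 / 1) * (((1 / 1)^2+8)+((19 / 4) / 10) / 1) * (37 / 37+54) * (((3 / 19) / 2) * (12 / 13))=112563 / 494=227.86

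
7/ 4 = 1.75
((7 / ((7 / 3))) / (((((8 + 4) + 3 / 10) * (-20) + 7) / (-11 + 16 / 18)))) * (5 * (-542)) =-246610 / 717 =-343.95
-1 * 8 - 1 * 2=-10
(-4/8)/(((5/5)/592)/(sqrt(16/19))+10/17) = -476631040/560736909+342176 * sqrt(19)/560736909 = -0.85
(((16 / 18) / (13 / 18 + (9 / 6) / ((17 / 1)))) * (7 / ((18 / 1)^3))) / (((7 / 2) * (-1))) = -17 / 45198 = -0.00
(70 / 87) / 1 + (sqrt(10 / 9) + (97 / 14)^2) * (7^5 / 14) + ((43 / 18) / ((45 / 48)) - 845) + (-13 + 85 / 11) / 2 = 2401 * sqrt(10) / 6 + 19563858073 / 344520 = 58051.28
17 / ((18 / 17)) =289 / 18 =16.06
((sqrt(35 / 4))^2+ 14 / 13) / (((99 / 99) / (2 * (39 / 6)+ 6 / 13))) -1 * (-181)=211781 / 676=313.29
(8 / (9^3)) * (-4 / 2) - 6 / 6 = -745 / 729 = -1.02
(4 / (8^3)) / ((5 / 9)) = 9 / 640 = 0.01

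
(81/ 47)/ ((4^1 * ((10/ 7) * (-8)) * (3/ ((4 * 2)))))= -189/ 1880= -0.10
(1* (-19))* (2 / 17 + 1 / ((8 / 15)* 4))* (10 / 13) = -30305 / 3536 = -8.57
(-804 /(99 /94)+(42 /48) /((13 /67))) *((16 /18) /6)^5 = -333374848 /6155681103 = -0.05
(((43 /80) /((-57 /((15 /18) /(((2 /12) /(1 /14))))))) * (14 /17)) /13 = -43 /201552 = -0.00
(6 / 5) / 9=2 / 15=0.13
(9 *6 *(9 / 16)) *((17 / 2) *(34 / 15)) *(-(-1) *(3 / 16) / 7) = 70227 / 4480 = 15.68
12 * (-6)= -72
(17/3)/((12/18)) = 8.50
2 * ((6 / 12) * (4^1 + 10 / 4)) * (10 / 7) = 65 / 7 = 9.29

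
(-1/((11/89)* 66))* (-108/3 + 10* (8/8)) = 1157/363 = 3.19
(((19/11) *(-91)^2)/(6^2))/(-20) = -157339/7920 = -19.87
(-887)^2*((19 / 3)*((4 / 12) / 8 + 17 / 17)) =373715275 / 72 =5190489.93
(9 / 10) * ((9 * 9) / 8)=729 / 80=9.11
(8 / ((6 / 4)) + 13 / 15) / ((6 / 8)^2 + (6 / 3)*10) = 496 / 1645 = 0.30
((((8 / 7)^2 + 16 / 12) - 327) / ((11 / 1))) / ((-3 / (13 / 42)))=619853 / 203742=3.04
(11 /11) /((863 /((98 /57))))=98 /49191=0.00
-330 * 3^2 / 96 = -495 / 16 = -30.94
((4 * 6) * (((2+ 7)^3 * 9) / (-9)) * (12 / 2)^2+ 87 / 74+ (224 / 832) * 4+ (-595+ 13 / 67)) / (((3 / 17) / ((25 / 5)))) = -3453969140015 / 193362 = -17862709.01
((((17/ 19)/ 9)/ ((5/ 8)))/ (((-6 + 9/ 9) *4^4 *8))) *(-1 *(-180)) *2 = -17/ 3040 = -0.01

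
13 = 13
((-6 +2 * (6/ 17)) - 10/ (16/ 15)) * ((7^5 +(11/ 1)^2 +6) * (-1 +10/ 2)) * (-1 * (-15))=-253374975/ 17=-14904410.29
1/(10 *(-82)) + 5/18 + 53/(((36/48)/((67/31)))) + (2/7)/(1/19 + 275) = 213427610707/1394871660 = 153.01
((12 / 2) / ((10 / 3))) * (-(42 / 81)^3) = -2744 / 10935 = -0.25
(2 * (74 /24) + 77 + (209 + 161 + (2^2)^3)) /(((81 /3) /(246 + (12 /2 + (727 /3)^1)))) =4601749 /486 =9468.62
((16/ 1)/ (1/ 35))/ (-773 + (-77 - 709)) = -560/ 1559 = -0.36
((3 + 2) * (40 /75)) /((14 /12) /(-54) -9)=-864 /2923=-0.30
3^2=9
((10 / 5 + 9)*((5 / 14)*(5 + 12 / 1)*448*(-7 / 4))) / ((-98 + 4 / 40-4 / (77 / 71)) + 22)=657.89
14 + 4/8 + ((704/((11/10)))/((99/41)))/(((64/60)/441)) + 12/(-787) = 1897550389/17314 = 109596.30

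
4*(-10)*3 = -120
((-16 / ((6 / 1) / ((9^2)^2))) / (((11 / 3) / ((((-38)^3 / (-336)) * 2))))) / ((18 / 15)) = -100004220 / 77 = -1298756.10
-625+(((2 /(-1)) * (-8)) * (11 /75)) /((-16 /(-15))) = -3114 /5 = -622.80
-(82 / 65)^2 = -6724 / 4225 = -1.59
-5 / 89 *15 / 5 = -0.17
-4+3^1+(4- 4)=-1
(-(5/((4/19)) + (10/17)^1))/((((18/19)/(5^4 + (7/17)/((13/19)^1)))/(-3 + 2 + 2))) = -241529045/15028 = -16071.94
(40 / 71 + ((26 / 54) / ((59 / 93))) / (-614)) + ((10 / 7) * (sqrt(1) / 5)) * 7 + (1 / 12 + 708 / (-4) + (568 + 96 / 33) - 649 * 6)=-1781126925419 / 509265108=-3497.45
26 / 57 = 0.46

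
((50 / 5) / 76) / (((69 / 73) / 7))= 2555 / 2622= 0.97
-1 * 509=-509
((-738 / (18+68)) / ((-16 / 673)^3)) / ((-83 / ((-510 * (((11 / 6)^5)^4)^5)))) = 146391712401379992348717931467122647805725427730524833106042741170880565212116795625830014950304061287464032967211245 / 176863320539724084251237456667466589790592258099425730297342016320302292228380819456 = 827710980177486442908172800000000.00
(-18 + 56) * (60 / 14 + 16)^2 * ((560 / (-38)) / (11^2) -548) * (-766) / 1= 38927050124736 / 5929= 6565533837.87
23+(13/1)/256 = 23.05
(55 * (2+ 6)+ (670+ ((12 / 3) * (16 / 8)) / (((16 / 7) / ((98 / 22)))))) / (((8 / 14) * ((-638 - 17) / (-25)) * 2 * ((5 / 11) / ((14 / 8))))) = 1213387 / 8384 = 144.73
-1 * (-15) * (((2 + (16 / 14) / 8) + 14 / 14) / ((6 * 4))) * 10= 275 / 14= 19.64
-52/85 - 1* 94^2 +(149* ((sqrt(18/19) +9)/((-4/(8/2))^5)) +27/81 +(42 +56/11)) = -10275.21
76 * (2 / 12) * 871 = 33098 / 3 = 11032.67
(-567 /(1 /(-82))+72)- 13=46553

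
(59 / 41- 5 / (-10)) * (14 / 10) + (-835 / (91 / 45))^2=578880273003 / 3395210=170499.11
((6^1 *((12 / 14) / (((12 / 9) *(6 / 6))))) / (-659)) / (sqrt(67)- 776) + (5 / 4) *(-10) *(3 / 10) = -3.75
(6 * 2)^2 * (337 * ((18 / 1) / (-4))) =-218376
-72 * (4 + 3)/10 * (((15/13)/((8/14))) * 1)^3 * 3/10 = -8751645/70304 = -124.48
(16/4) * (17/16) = 17/4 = 4.25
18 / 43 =0.42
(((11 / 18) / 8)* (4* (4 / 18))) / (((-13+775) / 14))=77 / 61722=0.00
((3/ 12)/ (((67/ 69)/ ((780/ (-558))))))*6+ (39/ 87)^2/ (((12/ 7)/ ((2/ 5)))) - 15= -896740109/ 52402710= -17.11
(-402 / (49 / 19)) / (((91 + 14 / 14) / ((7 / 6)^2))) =-1273 / 552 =-2.31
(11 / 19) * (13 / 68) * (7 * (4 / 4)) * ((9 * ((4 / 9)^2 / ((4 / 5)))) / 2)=5005 / 5814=0.86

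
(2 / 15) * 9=6 / 5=1.20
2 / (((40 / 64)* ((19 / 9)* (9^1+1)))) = 72 / 475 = 0.15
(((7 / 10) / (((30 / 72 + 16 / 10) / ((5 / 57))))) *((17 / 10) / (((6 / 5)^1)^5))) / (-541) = -371875 / 9671469984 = -0.00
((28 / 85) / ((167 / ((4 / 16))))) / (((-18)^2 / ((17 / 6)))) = 7 / 1623240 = 0.00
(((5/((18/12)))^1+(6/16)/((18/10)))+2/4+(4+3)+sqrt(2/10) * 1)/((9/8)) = 8 * sqrt(5)/45+265/27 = 10.21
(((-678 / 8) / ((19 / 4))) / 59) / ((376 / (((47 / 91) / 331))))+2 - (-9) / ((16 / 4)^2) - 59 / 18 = -3477867125 / 4862252304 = -0.72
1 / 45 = 0.02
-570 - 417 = -987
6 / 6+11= 12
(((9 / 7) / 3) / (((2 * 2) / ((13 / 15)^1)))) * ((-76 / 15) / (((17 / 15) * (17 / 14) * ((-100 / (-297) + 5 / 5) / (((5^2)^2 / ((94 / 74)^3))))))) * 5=-4644816783750 / 11911924259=-389.93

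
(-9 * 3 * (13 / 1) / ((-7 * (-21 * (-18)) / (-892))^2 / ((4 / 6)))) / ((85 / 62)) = -320652592 / 16530885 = -19.40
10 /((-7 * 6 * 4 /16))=-20 /21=-0.95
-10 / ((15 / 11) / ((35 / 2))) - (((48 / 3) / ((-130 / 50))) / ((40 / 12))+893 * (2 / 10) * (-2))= 44989 / 195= 230.71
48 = 48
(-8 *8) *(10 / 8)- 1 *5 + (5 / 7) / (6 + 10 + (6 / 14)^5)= -4573234 / 53831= -84.96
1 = 1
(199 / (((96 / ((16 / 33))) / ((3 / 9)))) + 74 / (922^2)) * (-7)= -148059338 / 63118737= -2.35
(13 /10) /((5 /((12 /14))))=39 /175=0.22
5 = 5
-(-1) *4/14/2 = 1/7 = 0.14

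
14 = 14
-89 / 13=-6.85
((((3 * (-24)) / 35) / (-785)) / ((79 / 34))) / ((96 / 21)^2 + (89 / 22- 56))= -376992 / 10381000925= -0.00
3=3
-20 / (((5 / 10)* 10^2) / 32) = -64 / 5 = -12.80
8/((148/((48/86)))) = 48/1591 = 0.03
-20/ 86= -10/ 43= -0.23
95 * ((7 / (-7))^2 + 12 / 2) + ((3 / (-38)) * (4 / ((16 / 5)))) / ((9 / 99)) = 100915 / 152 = 663.91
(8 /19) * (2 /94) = 8 /893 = 0.01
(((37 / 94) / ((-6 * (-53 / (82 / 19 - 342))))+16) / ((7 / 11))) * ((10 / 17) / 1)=14.40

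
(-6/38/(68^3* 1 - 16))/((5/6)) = -9/14934760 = -0.00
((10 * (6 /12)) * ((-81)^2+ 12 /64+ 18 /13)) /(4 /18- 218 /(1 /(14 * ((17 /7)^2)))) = -429979725 /235876576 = -1.82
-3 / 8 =-0.38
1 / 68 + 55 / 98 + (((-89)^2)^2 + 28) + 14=209057288875 / 3332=62742283.58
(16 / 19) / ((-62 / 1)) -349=-205569 / 589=-349.01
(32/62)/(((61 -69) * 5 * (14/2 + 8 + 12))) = -2/4185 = -0.00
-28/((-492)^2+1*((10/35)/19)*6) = -931/8048631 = -0.00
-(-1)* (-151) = -151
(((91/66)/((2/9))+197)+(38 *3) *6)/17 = 52.19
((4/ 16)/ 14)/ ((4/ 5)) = 5/ 224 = 0.02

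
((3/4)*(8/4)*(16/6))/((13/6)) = 24/13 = 1.85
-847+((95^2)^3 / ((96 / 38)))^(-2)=-165224282924341516232177732071 / 195069991646211943603515625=-847.00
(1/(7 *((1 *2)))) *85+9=211/14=15.07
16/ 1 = 16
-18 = -18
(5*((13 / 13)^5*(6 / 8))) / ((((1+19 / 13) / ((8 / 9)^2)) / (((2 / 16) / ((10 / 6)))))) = 13 / 144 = 0.09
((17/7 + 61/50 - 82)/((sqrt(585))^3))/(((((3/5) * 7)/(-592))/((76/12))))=17136328 * sqrt(65)/27948375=4.94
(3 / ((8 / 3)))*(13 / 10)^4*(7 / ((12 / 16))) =599781 / 20000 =29.99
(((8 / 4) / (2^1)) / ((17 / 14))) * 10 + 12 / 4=191 / 17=11.24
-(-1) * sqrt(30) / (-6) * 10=-5 * sqrt(30) / 3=-9.13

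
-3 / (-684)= 1 / 228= 0.00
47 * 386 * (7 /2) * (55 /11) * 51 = 16191735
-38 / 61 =-0.62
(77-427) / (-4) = 175 / 2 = 87.50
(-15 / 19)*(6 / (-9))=10 / 19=0.53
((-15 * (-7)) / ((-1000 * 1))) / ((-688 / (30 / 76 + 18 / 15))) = 6363 / 26144000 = 0.00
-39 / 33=-13 / 11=-1.18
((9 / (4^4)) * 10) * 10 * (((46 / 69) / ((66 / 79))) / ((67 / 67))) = 1975 / 704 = 2.81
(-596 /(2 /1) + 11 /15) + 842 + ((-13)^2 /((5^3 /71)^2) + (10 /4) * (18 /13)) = 367281481 /609375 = 602.72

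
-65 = -65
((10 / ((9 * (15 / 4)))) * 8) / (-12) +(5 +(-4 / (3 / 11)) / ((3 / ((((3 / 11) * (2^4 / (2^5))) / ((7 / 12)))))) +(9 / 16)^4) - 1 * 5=-1.24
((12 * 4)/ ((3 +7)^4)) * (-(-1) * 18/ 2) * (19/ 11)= 513/ 6875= 0.07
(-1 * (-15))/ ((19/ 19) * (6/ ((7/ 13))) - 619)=-21/ 851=-0.02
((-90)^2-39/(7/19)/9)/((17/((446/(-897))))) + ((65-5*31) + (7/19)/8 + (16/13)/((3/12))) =-15653535869/48674808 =-321.59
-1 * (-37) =37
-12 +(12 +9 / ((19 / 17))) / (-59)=-13833 / 1121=-12.34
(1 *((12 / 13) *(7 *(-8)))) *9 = -6048 / 13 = -465.23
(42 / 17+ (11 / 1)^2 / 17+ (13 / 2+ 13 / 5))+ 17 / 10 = 1733 / 85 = 20.39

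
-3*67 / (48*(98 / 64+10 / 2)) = -134 / 209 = -0.64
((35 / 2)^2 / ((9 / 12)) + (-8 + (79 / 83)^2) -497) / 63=-1979087 / 1302021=-1.52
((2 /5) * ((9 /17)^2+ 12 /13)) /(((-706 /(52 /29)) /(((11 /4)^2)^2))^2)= 12598514513013 /1240518362767360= 0.01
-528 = -528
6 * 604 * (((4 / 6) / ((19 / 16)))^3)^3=42502721483309056 / 2117153985128019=20.08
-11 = -11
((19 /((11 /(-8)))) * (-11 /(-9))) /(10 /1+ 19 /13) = -1976 /1341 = -1.47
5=5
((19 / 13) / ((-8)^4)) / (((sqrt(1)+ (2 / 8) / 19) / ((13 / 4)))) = 361 / 315392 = 0.00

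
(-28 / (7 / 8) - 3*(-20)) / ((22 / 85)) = 1190 / 11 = 108.18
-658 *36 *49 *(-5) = 5803560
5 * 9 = 45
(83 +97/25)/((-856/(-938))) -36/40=504519/5350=94.30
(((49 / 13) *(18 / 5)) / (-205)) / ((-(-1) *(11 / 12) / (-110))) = 21168 / 2665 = 7.94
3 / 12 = 0.25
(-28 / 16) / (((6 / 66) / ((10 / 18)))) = -385 / 36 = -10.69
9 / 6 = 3 / 2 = 1.50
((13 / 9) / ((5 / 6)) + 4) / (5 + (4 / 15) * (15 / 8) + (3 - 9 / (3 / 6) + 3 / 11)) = -1892 / 3045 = -0.62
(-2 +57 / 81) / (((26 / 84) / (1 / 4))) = -245 / 234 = -1.05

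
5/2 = 2.50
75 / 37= 2.03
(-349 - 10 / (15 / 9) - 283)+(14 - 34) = -658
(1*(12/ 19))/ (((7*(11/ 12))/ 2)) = 288/ 1463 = 0.20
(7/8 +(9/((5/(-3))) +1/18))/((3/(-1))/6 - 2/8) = 1609/270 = 5.96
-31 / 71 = -0.44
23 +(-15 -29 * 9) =-253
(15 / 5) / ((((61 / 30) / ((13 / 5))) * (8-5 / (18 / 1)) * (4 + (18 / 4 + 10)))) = 8424 / 313723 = 0.03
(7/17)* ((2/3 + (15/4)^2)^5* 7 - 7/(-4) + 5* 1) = 8655531736382531/4331667456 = 1998198.57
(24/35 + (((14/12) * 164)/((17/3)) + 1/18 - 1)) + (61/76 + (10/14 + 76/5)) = 2919959/58140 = 50.22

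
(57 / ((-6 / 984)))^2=87385104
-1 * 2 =-2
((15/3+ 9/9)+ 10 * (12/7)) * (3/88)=243/308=0.79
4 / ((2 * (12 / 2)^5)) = 1 / 3888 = 0.00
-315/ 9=-35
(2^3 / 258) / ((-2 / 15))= -10 / 43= -0.23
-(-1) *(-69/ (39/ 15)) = -345/ 13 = -26.54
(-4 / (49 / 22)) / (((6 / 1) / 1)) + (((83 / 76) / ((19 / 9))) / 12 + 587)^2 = 1690095775455043 / 4904239872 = 344619.31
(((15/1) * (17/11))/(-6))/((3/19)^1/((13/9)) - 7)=20995/37444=0.56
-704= -704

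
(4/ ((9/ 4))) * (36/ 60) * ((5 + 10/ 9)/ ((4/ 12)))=176/ 9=19.56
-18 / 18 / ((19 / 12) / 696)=-439.58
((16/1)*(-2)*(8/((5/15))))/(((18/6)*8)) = -32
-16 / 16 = -1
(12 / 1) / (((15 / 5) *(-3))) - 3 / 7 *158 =-1450 / 21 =-69.05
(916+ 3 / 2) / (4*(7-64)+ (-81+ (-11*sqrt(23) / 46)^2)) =-84410 / 28307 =-2.98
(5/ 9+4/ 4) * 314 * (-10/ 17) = -43960/ 153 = -287.32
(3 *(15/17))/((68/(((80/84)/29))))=75/58667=0.00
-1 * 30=-30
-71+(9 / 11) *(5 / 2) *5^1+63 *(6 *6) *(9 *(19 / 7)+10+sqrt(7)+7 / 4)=87992.79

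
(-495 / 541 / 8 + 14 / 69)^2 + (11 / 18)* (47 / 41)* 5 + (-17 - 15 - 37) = -65.49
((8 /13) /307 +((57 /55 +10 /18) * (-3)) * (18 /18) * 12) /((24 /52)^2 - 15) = 54509832 /14065205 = 3.88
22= 22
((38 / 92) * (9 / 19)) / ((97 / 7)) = 63 / 4462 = 0.01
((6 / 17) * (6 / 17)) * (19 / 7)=684 / 2023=0.34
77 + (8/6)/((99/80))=78.08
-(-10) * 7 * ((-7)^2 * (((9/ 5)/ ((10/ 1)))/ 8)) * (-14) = -21609/ 20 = -1080.45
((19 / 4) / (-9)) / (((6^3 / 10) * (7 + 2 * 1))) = -95 / 34992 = -0.00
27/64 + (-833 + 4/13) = -692449/832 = -832.27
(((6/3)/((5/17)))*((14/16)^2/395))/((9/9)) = 833/63200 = 0.01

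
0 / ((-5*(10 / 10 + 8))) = 0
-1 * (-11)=11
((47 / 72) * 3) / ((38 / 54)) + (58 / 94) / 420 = 2088607 / 750120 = 2.78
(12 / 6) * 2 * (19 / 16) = 19 / 4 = 4.75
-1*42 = -42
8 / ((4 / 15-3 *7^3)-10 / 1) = -120 / 15581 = -0.01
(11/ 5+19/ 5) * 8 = 48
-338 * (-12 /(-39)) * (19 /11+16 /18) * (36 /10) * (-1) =53872 /55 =979.49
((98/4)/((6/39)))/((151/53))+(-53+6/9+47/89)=4.09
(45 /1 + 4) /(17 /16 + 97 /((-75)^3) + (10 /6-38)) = -330750000 /238079677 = -1.39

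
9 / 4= 2.25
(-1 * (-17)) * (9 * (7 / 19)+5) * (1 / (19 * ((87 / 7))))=18802 / 31407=0.60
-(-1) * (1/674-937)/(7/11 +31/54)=-774.10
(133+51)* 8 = 1472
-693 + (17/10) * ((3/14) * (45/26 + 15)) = -500067/728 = -686.91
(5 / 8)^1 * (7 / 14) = 5 / 16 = 0.31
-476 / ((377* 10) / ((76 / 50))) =-9044 / 47125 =-0.19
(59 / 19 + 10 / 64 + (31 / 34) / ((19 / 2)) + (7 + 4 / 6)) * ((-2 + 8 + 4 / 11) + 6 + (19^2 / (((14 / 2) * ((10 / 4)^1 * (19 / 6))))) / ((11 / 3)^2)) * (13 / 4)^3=10216069138067 / 2101102080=4862.24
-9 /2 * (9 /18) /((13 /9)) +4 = 127 /52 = 2.44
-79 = -79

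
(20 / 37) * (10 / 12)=50 / 111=0.45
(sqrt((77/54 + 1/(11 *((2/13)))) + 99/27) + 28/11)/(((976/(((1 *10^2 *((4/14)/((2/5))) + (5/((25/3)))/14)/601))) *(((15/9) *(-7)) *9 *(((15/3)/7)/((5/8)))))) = -5003/1935700800 - 5003 *sqrt(13926)/243898300800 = -0.00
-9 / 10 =-0.90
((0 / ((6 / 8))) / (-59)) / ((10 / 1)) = 0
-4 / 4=-1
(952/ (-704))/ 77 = -17/ 968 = -0.02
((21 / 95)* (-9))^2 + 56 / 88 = 456106 / 99275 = 4.59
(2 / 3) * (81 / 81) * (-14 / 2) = -4.67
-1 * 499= -499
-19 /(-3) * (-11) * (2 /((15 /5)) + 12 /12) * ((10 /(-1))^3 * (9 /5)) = 209000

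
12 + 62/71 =914/71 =12.87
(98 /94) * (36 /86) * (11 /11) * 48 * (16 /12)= 56448 /2021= 27.93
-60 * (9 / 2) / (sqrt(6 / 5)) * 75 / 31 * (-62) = 6750 * sqrt(30) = 36971.27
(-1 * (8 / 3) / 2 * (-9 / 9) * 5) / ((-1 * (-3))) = 20 / 9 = 2.22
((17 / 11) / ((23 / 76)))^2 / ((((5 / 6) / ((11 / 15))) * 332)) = 834632 / 12074425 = 0.07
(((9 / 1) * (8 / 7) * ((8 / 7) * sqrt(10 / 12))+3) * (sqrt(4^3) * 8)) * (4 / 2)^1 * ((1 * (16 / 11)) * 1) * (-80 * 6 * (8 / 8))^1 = -94371840 * sqrt(30) / 539 -2949120 / 11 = -1227092.27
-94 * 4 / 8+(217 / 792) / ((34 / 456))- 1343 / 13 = -2138789 / 14586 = -146.63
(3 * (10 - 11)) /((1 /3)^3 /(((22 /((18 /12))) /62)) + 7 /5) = -2970 /1541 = -1.93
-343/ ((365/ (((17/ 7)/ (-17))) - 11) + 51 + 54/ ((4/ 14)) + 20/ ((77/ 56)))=3773/ 25426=0.15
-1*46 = -46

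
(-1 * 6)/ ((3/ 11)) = -22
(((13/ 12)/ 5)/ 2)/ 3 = 13/ 360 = 0.04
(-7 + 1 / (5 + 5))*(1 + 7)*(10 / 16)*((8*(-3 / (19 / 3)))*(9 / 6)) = 3726 / 19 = 196.11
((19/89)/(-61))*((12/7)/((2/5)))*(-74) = 42180/38003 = 1.11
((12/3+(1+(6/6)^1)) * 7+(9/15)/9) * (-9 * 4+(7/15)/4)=-1358543/900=-1509.49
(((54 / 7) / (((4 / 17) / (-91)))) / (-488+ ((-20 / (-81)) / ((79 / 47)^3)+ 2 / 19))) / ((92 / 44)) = 49804503697377 / 17027762094740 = 2.92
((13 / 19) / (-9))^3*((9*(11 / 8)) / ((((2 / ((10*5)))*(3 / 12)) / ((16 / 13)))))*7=-2602600 / 555579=-4.68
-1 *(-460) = 460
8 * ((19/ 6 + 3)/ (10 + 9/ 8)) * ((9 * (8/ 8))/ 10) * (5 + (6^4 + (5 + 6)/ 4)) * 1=463092/ 89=5203.28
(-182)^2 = 33124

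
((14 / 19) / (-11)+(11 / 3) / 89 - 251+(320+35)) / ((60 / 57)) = 5802073 / 58740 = 98.78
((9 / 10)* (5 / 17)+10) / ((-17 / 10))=-1745 / 289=-6.04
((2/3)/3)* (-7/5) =-14/45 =-0.31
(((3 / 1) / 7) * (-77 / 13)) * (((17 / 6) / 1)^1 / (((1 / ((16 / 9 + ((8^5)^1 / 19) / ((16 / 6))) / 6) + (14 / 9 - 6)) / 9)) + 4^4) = -18278048316 / 28772939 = -635.25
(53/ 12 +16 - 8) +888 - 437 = 463.42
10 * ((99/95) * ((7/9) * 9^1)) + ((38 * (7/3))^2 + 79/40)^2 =152271567349219/2462400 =61838680.70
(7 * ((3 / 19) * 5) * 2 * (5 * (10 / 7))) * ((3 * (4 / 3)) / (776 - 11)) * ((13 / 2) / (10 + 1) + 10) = 46600 / 10659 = 4.37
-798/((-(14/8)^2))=1824/7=260.57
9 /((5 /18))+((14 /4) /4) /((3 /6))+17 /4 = 192 /5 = 38.40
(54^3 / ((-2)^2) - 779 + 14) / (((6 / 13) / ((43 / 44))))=7192653 / 88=81734.69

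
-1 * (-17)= 17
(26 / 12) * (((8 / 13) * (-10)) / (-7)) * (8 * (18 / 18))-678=-13918 / 21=-662.76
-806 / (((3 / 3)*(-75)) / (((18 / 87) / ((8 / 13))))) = 5239 / 1450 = 3.61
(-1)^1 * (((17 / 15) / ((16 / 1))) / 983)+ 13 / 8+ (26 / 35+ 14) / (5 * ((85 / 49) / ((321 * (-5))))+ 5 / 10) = 115379755663 / 3670679280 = 31.43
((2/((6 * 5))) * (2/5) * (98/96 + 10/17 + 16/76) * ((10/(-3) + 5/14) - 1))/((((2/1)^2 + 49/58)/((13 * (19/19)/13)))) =-0.04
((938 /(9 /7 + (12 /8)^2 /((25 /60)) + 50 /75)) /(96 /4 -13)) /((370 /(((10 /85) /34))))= 9849 /90804956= 0.00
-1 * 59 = -59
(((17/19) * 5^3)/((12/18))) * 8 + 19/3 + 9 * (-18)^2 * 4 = 741709/57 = 13012.44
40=40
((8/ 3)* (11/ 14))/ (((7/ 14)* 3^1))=88/ 63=1.40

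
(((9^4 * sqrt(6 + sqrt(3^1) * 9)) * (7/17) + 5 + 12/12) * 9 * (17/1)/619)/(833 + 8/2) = 34/19189 + 15309 * sqrt(6 + 9 * sqrt(3))/19189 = 3.71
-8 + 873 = 865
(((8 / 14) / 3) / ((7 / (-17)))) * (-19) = 1292 / 147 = 8.79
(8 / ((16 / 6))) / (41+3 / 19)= 57 / 782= 0.07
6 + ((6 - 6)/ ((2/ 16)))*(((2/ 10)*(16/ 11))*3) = 6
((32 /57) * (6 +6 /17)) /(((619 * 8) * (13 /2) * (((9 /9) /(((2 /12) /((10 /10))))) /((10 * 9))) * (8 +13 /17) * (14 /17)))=36720 /159467399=0.00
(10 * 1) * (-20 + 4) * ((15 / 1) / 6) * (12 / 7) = -4800 / 7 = -685.71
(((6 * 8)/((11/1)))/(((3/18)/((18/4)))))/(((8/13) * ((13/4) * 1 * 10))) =324/55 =5.89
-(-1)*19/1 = 19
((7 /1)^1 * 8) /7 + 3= 11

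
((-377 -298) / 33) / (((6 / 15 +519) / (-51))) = 57375 / 28567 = 2.01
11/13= 0.85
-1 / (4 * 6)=-1 / 24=-0.04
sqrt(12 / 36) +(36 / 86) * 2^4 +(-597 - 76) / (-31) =sqrt(3) / 3 +37867 / 1333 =28.98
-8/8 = -1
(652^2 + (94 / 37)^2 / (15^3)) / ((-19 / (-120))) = 15713119222688 / 5852475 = 2684867.38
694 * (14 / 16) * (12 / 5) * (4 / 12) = 2429 / 5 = 485.80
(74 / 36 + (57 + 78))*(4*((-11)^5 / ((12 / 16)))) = -3178502536 / 27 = -117722316.15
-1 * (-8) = 8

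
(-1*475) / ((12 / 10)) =-2375 / 6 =-395.83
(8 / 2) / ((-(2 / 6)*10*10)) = -3 / 25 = -0.12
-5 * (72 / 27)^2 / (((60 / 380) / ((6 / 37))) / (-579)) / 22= 1173440 / 1221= 961.05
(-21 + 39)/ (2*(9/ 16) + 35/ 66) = 4752/ 437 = 10.87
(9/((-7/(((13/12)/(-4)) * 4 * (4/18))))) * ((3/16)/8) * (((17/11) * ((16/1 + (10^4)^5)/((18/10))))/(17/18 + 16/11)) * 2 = 519266917293233082.79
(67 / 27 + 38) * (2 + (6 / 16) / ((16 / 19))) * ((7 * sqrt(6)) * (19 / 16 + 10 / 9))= 792666553 * sqrt(6) / 497664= 3901.48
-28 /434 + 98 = 3036 /31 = 97.94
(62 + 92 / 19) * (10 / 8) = 3175 / 38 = 83.55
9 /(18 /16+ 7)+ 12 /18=346 /195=1.77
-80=-80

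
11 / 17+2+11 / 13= 772 / 221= 3.49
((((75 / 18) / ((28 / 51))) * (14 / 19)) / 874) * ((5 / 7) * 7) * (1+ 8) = 0.29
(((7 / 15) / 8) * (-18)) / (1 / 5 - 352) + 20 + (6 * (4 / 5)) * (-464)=-77649191 / 35180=-2207.20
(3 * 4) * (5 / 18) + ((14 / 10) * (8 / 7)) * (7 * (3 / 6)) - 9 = -1 / 15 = -0.07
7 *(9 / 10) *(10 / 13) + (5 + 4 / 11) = 1460 / 143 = 10.21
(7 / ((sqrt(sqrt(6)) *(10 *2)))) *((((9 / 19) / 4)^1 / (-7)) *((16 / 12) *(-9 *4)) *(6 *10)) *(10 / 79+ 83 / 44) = 188919 *6^(3 / 4) / 33022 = 21.93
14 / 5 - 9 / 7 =53 / 35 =1.51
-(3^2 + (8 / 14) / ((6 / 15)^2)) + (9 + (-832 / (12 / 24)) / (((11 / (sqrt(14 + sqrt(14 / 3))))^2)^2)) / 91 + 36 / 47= -2246261903 / 187858671-512 * sqrt(42) / 43923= -12.03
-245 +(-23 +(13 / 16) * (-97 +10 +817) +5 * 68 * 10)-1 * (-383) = 32865 / 8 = 4108.12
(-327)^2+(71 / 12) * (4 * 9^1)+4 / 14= 749996 / 7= 107142.29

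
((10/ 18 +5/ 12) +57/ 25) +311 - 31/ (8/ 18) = 55013/ 225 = 244.50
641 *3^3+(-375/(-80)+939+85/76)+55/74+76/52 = 2669174461/146224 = 18254.01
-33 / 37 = -0.89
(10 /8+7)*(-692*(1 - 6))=28545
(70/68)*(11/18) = 385/612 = 0.63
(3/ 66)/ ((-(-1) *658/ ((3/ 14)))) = 3/ 202664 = 0.00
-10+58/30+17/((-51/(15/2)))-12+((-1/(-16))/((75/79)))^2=-32489759/1440000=-22.56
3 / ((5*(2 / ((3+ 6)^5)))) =177147 / 10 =17714.70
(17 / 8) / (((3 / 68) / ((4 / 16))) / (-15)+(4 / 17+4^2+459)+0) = 1445 / 323152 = 0.00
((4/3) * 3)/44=1/11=0.09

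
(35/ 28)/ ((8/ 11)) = 55/ 32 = 1.72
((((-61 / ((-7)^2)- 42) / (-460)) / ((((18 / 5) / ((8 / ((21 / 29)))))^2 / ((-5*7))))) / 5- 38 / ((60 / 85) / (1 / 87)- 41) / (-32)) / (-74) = 196024452997 / 2362820126688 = 0.08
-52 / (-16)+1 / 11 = 147 / 44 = 3.34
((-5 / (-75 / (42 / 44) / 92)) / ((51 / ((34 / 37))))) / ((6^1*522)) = 161 / 4780215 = 0.00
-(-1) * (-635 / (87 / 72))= -15240 / 29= -525.52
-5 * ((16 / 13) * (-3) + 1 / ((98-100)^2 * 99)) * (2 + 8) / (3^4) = 474875 / 208494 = 2.28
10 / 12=5 / 6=0.83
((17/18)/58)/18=17/18792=0.00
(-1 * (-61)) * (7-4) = 183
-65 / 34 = -1.91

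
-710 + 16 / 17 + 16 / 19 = -228754 / 323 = -708.22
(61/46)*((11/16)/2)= 671/1472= 0.46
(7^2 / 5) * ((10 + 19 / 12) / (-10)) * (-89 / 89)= 6811 / 600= 11.35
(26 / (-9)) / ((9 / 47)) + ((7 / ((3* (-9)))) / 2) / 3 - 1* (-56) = 2207 / 54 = 40.87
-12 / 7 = -1.71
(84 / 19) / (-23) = -84 / 437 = -0.19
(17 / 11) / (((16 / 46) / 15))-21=4017 / 88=45.65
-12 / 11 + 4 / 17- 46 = -8762 / 187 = -46.86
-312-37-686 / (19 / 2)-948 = -26015 / 19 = -1369.21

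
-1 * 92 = -92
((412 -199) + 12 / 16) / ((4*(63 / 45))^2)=21375 / 3136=6.82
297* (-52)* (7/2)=-54054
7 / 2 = 3.50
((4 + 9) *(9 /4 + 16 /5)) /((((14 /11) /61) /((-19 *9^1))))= -162587997 /280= -580671.42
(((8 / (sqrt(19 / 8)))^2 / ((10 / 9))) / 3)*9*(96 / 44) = 165888 / 1045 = 158.74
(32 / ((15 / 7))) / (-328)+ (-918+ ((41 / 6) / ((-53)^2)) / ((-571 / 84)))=-918.05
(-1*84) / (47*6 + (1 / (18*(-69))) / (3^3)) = -0.30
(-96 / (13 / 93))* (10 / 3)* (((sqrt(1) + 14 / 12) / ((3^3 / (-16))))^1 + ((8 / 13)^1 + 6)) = -55690880 / 4563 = -12204.88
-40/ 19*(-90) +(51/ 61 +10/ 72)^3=38310559624799/ 201210485184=190.40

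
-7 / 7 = -1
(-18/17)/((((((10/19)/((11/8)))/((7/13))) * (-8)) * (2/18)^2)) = 1066527/70720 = 15.08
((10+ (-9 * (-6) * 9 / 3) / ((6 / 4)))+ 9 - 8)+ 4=123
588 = 588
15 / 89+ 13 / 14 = 1367 / 1246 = 1.10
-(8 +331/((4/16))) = -1332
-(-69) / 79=69 / 79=0.87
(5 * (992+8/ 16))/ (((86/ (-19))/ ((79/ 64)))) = -14897425/ 11008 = -1353.33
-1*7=-7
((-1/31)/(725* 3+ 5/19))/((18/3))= -19/7687380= -0.00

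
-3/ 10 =-0.30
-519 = -519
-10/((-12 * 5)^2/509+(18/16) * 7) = -40720/60867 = -0.67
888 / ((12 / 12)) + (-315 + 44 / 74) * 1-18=20557 / 37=555.59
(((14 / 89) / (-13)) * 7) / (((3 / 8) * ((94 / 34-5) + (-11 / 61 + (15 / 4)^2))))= -13008128 / 670753395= -0.02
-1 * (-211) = 211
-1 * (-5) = 5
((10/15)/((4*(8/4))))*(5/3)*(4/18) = 5/162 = 0.03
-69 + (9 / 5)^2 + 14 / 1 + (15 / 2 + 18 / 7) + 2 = -13891 / 350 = -39.69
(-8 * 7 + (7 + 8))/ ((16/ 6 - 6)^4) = -3321/ 10000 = -0.33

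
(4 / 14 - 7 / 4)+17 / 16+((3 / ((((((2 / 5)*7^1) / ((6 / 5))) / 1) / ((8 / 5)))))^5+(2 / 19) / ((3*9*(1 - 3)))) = 36.44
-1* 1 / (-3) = 1 / 3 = 0.33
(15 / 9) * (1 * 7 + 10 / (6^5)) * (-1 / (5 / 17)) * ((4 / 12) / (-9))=1.47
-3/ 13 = -0.23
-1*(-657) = 657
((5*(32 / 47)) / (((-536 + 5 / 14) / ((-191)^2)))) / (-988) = 20429360 / 87055891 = 0.23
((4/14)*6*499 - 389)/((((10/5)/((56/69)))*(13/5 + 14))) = 65300/5727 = 11.40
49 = 49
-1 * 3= -3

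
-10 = -10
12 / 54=2 / 9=0.22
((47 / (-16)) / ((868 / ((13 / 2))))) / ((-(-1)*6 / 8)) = -611 / 20832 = -0.03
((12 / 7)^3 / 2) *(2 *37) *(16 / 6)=170496 / 343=497.07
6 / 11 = 0.55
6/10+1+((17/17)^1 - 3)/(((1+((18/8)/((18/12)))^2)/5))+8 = 424/65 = 6.52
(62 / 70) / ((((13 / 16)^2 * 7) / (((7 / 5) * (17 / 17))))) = 7936 / 29575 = 0.27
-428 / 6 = -214 / 3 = -71.33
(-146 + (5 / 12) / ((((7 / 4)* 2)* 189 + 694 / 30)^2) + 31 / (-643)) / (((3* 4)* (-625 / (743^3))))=1354100811454249695154 / 169531178126875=7987326.15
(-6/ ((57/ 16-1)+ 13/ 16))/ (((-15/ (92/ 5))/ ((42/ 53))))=1.73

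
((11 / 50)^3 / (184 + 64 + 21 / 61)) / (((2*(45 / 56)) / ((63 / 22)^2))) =2071377 / 9468125000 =0.00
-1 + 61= 60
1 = 1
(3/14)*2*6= 18/7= 2.57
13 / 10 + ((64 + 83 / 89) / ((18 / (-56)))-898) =-8800687 / 8010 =-1098.71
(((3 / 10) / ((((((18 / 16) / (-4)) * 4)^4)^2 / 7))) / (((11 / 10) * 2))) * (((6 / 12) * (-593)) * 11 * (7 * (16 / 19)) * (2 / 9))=-3899964522496 / 2453663097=-1589.45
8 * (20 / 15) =32 / 3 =10.67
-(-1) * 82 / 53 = 82 / 53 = 1.55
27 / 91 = 0.30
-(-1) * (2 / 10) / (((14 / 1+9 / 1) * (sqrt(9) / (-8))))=-8 / 345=-0.02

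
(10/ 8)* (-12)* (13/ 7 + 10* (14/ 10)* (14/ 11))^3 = -52158988125/ 456533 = -114250.20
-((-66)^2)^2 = -18974736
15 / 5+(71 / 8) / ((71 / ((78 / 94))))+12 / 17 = 24351 / 6392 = 3.81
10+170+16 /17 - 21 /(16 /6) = 23537 /136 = 173.07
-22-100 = -122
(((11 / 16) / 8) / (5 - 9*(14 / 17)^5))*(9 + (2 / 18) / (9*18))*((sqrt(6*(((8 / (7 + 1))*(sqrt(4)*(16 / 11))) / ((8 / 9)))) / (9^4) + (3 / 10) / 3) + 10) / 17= 1096046083*sqrt(66) / 460974950487936 + 1217707198213 / 4215591682560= 0.29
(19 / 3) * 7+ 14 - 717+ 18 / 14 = -13805 / 21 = -657.38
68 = 68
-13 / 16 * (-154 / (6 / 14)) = 7007 / 24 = 291.96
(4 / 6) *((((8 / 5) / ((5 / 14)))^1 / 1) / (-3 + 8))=0.60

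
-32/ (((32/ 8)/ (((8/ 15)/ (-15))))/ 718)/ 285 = 45952/ 64125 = 0.72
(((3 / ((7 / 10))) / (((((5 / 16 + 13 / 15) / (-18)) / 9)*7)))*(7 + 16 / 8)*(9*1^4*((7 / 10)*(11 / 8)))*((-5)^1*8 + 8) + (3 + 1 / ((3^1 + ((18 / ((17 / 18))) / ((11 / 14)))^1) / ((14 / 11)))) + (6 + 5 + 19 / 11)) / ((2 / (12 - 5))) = 23309081986739 / 31733922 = 734516.27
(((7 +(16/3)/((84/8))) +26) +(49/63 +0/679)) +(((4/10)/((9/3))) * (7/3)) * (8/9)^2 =881072/25515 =34.53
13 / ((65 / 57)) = 57 / 5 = 11.40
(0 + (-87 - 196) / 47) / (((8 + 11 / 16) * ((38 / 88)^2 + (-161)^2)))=-8766208 / 327848263261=-0.00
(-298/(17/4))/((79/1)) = -1192/1343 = -0.89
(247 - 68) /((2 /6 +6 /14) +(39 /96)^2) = 3849216 /19933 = 193.11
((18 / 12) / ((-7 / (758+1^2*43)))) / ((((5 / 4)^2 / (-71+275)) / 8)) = -31373568 / 175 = -179277.53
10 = 10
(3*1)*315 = 945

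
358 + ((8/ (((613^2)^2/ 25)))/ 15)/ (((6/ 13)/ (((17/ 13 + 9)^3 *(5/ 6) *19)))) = 230661651825425794/ 644306283630243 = 358.00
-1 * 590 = -590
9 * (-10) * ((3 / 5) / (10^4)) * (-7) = 189 / 5000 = 0.04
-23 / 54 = -0.43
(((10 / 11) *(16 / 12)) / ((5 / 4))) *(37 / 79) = 1184 / 2607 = 0.45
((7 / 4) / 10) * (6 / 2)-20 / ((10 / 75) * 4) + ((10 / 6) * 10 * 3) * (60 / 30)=2521 / 40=63.02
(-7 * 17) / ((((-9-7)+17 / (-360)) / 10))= 428400 / 5777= 74.16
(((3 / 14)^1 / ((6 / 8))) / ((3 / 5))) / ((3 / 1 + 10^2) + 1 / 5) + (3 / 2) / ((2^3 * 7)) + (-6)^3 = -9360943 / 43344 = -215.97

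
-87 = -87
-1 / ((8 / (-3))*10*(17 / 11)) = 33 / 1360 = 0.02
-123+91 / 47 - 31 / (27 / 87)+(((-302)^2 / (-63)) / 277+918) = 189143167 / 273399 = 691.82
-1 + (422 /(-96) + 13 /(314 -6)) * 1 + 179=641797 /3696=173.65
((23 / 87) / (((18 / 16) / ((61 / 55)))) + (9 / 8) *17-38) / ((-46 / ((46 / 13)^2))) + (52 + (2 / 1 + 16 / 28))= 12153257783 / 203783580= 59.64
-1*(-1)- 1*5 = -4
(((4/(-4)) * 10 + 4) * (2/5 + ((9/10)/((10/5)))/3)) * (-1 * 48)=792/5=158.40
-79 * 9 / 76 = -711 / 76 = -9.36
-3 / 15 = -1 / 5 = -0.20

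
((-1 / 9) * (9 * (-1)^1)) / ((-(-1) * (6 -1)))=0.20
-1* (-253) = 253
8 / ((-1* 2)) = -4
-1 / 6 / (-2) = 1 / 12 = 0.08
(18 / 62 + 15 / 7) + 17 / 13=10553 / 2821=3.74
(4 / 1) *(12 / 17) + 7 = 9.82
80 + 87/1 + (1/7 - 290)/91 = 104350/637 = 163.81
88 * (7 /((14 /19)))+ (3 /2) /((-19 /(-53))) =31927 /38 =840.18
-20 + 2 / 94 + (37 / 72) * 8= -6712 / 423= -15.87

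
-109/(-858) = 109/858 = 0.13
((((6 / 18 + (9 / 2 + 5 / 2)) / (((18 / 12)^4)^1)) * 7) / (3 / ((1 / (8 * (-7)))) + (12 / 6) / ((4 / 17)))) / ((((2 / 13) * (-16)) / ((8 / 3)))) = 1456 / 21141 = 0.07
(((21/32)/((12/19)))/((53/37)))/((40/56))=34447/33920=1.02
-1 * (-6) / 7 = 6 / 7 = 0.86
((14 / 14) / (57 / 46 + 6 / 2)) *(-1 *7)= -322 / 195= -1.65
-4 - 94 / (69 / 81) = -2630 / 23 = -114.35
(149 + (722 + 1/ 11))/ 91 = 9582/ 1001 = 9.57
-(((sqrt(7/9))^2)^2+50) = -4099/81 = -50.60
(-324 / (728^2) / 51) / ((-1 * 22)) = 27 / 49553504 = 0.00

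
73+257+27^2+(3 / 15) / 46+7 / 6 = 365759 / 345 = 1060.17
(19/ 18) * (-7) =-7.39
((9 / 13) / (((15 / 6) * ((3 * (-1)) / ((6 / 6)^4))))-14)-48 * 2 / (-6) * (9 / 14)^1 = -1732 / 455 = -3.81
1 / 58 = 0.02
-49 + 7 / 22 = -1071 / 22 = -48.68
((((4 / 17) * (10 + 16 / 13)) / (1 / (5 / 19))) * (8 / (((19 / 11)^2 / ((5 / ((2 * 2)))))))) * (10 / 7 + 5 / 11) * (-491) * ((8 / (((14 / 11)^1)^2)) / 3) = -5534015828000 / 1559798331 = -3547.90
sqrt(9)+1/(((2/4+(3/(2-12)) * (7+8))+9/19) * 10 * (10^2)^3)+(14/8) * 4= 6699999981/670000000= 10.00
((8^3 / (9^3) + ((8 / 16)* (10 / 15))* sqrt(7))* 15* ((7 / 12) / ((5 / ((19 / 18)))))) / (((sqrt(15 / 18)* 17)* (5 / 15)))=0.57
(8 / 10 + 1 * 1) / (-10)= -9 / 50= -0.18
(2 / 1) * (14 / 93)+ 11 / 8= 1247 / 744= 1.68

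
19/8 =2.38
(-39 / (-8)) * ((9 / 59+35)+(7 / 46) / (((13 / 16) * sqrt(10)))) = 21 * sqrt(10) / 230+40443 / 236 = 171.66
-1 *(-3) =3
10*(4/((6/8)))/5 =10.67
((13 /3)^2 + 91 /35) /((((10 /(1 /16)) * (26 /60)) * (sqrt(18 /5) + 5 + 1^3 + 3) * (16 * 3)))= 37 /49536 -37 * sqrt(10) /743040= 0.00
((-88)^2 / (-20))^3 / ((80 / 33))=-14966147328 / 625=-23945835.72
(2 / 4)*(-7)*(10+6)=-56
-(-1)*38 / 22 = 19 / 11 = 1.73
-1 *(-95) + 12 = 107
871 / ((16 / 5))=4355 / 16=272.19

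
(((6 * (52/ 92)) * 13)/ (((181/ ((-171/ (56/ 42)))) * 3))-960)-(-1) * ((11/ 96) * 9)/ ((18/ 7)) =-775326521/ 799296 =-970.01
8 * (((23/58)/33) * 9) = 276/319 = 0.87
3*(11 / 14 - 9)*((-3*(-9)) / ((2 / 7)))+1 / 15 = -139721 / 60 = -2328.68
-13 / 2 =-6.50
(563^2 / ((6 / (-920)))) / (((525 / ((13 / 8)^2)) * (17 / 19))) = -23409111557 / 85680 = -273215.59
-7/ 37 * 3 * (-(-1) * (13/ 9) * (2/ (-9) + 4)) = -3094/ 999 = -3.10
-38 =-38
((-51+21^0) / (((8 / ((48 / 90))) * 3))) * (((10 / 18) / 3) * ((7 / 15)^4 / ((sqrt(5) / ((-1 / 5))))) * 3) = 4802 * sqrt(5) / 4100625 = 0.00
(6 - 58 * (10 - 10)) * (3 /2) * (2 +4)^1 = 54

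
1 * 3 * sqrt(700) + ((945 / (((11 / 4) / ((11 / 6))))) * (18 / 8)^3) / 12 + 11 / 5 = 30 * sqrt(7) + 384133 / 640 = 679.58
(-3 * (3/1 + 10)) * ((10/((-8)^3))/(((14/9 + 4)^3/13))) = 369603/6400000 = 0.06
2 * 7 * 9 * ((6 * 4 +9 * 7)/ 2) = 5481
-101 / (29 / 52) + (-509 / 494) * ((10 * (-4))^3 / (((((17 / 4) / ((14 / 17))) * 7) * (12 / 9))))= 2459208484 / 2070107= 1187.96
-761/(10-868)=761/858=0.89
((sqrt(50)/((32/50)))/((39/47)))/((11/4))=5875 * sqrt(2)/1716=4.84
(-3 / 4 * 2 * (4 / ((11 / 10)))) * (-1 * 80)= 4800 / 11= 436.36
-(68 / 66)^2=-1156 / 1089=-1.06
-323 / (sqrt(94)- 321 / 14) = 63308 * sqrt(94) / 84617 + 1451562 / 84617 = 24.41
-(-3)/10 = 3/10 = 0.30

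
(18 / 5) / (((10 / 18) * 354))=27 / 1475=0.02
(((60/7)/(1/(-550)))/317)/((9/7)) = -11000/951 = -11.57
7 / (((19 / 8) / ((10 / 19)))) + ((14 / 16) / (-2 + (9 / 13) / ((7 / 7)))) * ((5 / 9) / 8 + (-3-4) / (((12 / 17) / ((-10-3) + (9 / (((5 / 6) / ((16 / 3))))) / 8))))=-653616481 / 17674560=-36.98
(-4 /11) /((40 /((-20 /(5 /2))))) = 4 /55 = 0.07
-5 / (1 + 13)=-5 / 14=-0.36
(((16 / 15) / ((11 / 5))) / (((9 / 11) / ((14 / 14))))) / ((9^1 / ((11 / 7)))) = 176 / 1701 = 0.10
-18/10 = -9/5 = -1.80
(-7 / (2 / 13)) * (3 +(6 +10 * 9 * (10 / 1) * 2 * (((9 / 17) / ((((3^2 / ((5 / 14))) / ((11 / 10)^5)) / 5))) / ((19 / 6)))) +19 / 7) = -63415261 / 12920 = -4908.30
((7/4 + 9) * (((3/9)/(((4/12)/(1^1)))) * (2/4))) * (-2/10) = -43/40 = -1.08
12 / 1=12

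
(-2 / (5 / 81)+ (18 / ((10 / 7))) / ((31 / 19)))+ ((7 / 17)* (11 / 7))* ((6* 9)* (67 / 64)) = 200709 / 16864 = 11.90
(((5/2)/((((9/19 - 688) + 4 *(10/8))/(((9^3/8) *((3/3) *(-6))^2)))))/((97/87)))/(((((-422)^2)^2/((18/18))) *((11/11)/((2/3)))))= -18075555/79785603723396352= -0.00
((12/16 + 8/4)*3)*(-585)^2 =11293425/4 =2823356.25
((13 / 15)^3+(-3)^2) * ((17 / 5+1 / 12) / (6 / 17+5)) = 28932079 / 4606875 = 6.28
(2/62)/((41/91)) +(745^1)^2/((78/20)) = 7054371299/49569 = 142314.17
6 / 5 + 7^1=41 / 5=8.20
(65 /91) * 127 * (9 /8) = 5715 /56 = 102.05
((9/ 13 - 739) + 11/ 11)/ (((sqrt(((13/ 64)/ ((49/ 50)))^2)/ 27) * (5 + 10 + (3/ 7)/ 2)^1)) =-5334336/ 845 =-6312.82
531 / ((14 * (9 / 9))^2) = 531 / 196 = 2.71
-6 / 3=-2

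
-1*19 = -19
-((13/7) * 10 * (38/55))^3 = -964430272/456533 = -2112.51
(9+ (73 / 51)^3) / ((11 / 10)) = 15828760 / 1459161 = 10.85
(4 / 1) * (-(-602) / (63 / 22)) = 7568 / 9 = 840.89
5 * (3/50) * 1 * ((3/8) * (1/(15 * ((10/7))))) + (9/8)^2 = 10167/8000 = 1.27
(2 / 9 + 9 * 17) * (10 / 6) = 6895 / 27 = 255.37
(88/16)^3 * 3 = 3993/8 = 499.12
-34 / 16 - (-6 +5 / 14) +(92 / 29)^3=48411161 / 1365784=35.45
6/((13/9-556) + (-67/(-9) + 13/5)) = -270/24503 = -0.01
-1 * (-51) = 51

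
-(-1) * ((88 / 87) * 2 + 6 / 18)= 205 / 87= 2.36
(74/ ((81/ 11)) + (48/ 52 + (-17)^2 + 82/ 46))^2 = 53409874938436/ 586559961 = 91056.12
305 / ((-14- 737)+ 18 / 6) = -305 / 748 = -0.41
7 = 7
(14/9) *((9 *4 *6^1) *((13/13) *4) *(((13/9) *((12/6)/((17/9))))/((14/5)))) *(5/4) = 15600/17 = 917.65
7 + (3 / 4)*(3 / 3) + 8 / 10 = 171 / 20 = 8.55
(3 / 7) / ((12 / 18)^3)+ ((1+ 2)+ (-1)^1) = 193 / 56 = 3.45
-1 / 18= -0.06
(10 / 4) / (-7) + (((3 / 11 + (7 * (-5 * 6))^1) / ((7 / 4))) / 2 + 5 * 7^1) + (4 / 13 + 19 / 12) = -23.39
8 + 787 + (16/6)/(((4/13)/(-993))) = -7811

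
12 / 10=6 / 5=1.20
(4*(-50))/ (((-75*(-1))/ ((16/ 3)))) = -128/ 9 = -14.22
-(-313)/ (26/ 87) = 27231/ 26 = 1047.35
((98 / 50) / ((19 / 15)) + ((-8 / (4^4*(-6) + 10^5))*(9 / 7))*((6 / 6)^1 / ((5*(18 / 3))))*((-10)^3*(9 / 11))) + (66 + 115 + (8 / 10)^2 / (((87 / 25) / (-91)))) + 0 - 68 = 191542299481 / 1958218185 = 97.81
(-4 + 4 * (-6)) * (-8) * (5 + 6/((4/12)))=5152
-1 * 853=-853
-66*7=-462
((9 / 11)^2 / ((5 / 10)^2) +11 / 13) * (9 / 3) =16629 / 1573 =10.57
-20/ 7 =-2.86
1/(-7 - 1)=-1/8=-0.12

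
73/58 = 1.26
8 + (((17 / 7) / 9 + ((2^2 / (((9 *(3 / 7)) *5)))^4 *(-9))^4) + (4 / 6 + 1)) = 129033383455087264768631365663522 / 12985787691253433472747802734375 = 9.94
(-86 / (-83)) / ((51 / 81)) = 2322 / 1411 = 1.65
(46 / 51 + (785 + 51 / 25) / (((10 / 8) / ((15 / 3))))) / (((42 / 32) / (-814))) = -52292063296 / 26775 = -1953018.24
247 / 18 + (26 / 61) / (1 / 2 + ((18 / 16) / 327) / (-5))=34841339 / 2390346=14.58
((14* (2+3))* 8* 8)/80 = 56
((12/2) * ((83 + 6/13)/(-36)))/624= -1085/48672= -0.02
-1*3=-3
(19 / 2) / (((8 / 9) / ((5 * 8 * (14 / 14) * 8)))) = 3420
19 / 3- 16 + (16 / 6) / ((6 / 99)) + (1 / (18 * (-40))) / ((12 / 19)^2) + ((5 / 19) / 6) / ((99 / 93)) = 744790471 / 21669120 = 34.37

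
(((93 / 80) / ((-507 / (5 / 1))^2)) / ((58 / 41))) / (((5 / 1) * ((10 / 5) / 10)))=6355 / 79513824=0.00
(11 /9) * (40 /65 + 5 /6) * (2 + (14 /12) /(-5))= 65879 /21060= 3.13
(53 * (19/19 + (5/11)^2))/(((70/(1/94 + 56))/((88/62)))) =8148114/112189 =72.63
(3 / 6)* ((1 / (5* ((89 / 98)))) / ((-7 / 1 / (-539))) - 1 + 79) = 21128 / 445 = 47.48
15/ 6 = 5/ 2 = 2.50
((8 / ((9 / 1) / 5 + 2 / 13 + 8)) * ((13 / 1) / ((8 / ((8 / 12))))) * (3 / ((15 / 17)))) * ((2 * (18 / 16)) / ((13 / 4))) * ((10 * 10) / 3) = 44200 / 647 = 68.32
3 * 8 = 24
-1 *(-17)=17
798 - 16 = 782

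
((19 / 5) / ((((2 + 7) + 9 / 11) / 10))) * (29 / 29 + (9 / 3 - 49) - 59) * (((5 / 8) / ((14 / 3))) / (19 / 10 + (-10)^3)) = 0.05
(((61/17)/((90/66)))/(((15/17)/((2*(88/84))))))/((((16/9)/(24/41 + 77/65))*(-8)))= -34816177/44772000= -0.78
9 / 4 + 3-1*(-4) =37 / 4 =9.25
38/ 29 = 1.31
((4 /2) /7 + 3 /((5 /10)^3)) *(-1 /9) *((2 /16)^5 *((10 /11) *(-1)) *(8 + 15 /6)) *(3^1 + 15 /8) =5525 /1441792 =0.00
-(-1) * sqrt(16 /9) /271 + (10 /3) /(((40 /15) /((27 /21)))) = 36697 /22764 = 1.61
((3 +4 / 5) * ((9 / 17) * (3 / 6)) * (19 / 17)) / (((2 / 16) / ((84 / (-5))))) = -1091664 / 7225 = -151.10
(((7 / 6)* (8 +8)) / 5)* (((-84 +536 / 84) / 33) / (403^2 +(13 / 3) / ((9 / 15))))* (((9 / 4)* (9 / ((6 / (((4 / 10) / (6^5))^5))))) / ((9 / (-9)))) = 163 / 2480124011895474359500800000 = 0.00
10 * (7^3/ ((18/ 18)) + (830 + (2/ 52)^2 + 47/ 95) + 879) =20524.96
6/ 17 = 0.35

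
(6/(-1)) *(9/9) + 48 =42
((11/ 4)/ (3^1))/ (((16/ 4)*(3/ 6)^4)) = 11/ 3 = 3.67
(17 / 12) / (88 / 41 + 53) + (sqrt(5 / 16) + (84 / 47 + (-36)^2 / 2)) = sqrt(5) / 4 + 48743767 / 75012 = 650.37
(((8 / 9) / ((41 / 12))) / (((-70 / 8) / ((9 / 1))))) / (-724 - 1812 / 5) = 48 / 194873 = 0.00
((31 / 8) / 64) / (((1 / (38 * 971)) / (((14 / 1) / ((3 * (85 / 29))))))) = 116099557 / 32640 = 3556.97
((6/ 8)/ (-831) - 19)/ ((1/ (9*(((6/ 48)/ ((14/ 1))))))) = -189477/ 124096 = -1.53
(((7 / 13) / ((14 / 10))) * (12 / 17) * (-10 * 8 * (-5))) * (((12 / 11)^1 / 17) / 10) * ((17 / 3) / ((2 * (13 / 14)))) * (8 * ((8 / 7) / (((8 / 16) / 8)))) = 9830400 / 31603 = 311.06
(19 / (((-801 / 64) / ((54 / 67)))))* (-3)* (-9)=-196992 / 5963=-33.04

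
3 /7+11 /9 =104 /63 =1.65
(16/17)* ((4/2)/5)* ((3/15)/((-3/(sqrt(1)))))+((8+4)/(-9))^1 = -1732/1275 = -1.36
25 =25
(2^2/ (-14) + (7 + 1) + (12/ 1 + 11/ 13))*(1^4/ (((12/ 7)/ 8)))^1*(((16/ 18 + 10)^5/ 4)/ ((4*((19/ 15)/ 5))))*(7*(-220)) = -81390723395366000/ 14585103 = -5580401001.99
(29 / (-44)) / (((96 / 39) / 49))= -18473 / 1408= -13.12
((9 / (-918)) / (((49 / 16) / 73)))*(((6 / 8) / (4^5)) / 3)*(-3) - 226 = -96388023 / 426496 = -226.00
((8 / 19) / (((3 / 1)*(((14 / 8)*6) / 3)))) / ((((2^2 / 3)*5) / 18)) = 72 / 665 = 0.11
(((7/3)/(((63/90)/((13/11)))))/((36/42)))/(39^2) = 35/11583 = 0.00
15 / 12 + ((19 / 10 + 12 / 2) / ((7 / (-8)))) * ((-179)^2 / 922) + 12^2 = -10875477 / 64540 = -168.51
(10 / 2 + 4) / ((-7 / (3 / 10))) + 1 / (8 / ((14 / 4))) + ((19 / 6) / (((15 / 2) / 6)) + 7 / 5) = 1339 / 336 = 3.99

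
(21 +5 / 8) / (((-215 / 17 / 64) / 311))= -7317208 / 215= -34033.53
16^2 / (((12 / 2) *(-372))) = -0.11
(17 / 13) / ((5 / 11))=187 / 65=2.88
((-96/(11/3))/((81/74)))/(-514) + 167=4250165/25443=167.05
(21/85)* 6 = 126/85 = 1.48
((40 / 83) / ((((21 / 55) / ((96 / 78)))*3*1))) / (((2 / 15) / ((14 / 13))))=176000 / 42081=4.18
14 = 14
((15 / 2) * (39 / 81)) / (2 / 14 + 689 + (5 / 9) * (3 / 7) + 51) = 35 / 7176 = 0.00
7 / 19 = 0.37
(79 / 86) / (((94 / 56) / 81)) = 89586 / 2021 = 44.33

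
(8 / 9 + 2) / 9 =26 / 81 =0.32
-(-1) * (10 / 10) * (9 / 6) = 3 / 2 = 1.50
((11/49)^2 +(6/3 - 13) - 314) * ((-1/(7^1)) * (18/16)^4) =1279729611/17210368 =74.36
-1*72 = -72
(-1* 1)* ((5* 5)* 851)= -21275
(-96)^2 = 9216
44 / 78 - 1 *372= -14486 / 39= -371.44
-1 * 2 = -2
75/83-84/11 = -6.73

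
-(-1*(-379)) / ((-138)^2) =-379 / 19044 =-0.02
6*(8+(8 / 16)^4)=387 / 8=48.38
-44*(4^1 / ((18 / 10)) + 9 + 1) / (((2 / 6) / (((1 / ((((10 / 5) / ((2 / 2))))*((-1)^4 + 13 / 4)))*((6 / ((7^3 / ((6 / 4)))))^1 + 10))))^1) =-1903.02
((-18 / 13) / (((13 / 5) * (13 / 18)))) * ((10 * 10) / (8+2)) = -16200 / 2197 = -7.37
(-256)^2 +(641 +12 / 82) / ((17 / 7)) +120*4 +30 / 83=3834385273 / 57851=66280.36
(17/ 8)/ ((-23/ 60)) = -255/ 46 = -5.54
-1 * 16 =-16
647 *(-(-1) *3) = 1941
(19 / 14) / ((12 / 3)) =19 / 56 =0.34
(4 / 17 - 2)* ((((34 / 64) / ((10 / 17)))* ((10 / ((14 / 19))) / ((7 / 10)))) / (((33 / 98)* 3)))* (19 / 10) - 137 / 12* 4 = -54797 / 528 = -103.78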